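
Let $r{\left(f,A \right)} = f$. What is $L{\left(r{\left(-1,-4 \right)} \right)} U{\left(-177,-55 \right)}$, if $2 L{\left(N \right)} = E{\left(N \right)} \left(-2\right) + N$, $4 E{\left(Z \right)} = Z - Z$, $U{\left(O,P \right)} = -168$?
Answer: $84$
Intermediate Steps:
$E{\left(Z \right)} = 0$ ($E{\left(Z \right)} = \frac{Z - Z}{4} = \frac{1}{4} \cdot 0 = 0$)
$L{\left(N \right)} = \frac{N}{2}$ ($L{\left(N \right)} = \frac{0 \left(-2\right) + N}{2} = \frac{0 + N}{2} = \frac{N}{2}$)
$L{\left(r{\left(-1,-4 \right)} \right)} U{\left(-177,-55 \right)} = \frac{1}{2} \left(-1\right) \left(-168\right) = \left(- \frac{1}{2}\right) \left(-168\right) = 84$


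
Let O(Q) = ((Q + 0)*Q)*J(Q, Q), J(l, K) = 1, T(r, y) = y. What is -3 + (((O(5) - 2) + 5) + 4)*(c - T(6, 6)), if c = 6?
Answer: -3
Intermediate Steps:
O(Q) = Q² (O(Q) = ((Q + 0)*Q)*1 = (Q*Q)*1 = Q²*1 = Q²)
-3 + (((O(5) - 2) + 5) + 4)*(c - T(6, 6)) = -3 + (((5² - 2) + 5) + 4)*(6 - 1*6) = -3 + (((25 - 2) + 5) + 4)*(6 - 6) = -3 + ((23 + 5) + 4)*0 = -3 + (28 + 4)*0 = -3 + 32*0 = -3 + 0 = -3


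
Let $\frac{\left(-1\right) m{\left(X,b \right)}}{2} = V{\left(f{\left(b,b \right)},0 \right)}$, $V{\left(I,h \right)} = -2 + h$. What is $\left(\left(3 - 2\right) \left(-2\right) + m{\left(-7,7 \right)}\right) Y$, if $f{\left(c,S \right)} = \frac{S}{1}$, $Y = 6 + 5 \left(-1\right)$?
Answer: $2$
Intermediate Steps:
$Y = 1$ ($Y = 6 - 5 = 1$)
$f{\left(c,S \right)} = S$ ($f{\left(c,S \right)} = S 1 = S$)
$m{\left(X,b \right)} = 4$ ($m{\left(X,b \right)} = - 2 \left(-2 + 0\right) = \left(-2\right) \left(-2\right) = 4$)
$\left(\left(3 - 2\right) \left(-2\right) + m{\left(-7,7 \right)}\right) Y = \left(\left(3 - 2\right) \left(-2\right) + 4\right) 1 = \left(1 \left(-2\right) + 4\right) 1 = \left(-2 + 4\right) 1 = 2 \cdot 1 = 2$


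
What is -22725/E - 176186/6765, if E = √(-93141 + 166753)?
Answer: -176186/6765 - 22725*√18403/36806 ≈ -109.80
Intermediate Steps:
E = 2*√18403 (E = √73612 = 2*√18403 ≈ 271.32)
-22725/E - 176186/6765 = -22725*√18403/36806 - 176186/6765 = -176186/6765 - 22725*√18403/36806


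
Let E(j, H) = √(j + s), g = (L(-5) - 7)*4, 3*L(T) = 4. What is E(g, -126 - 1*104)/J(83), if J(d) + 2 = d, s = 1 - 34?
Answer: I*√501/243 ≈ 0.092111*I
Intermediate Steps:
L(T) = 4/3 (L(T) = (⅓)*4 = 4/3)
g = -68/3 (g = (4/3 - 7)*4 = -17/3*4 = -68/3 ≈ -22.667)
s = -33
J(d) = -2 + d
E(j, H) = √(-33 + j) (E(j, H) = √(j - 33) = √(-33 + j))
E(g, -126 - 1*104)/J(83) = √(-33 - 68/3)/(-2 + 83) = √(-167/3)/81 = (I*√501/3)*(1/81) = I*√501/243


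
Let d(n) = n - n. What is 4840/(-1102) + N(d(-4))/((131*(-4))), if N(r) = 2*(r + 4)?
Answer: -318122/72181 ≈ -4.4073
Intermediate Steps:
d(n) = 0
N(r) = 8 + 2*r (N(r) = 2*(4 + r) = 8 + 2*r)
4840/(-1102) + N(d(-4))/((131*(-4))) = 4840/(-1102) + (8 + 2*0)/((131*(-4))) = 4840*(-1/1102) + (8 + 0)/(-524) = -2420/551 + 8*(-1/524) = -2420/551 - 2/131 = -318122/72181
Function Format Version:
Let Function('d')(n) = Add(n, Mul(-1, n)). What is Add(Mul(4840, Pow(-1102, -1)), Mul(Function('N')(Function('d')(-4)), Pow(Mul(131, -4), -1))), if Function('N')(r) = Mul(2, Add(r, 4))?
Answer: Rational(-318122, 72181) ≈ -4.4073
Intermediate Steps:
Function('d')(n) = 0
Function('N')(r) = Add(8, Mul(2, r)) (Function('N')(r) = Mul(2, Add(4, r)) = Add(8, Mul(2, r)))
Add(Mul(4840, Pow(-1102, -1)), Mul(Function('N')(Function('d')(-4)), Pow(Mul(131, -4), -1))) = Add(Mul(4840, Pow(-1102, -1)), Mul(Add(8, Mul(2, 0)), Pow(Mul(131, -4), -1))) = Add(Mul(4840, Rational(-1, 1102)), Mul(Add(8, 0), Pow(-524, -1))) = Add(Rational(-2420, 551), Mul(8, Rational(-1, 524))) = Add(Rational(-2420, 551), Rational(-2, 131)) = Rational(-318122, 72181)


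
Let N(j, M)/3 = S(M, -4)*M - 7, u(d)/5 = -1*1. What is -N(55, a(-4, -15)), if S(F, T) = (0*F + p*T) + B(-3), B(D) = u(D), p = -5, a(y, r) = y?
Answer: 201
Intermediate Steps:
u(d) = -5 (u(d) = 5*(-1*1) = 5*(-1) = -5)
B(D) = -5
S(F, T) = -5 - 5*T (S(F, T) = (0*F - 5*T) - 5 = (0 - 5*T) - 5 = -5*T - 5 = -5 - 5*T)
N(j, M) = -21 + 45*M (N(j, M) = 3*((-5 - 5*(-4))*M - 7) = 3*((-5 + 20)*M - 7) = 3*(15*M - 7) = 3*(-7 + 15*M) = -21 + 45*M)
-N(55, a(-4, -15)) = -(-21 + 45*(-4)) = -(-21 - 180) = -1*(-201) = 201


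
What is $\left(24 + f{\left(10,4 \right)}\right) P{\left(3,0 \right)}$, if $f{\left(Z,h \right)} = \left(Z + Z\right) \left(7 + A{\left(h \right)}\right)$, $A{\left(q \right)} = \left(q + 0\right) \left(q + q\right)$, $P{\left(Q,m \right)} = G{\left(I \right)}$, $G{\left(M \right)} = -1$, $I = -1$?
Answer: $-804$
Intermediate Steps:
$P{\left(Q,m \right)} = -1$
$A{\left(q \right)} = 2 q^{2}$ ($A{\left(q \right)} = q 2 q = 2 q^{2}$)
$f{\left(Z,h \right)} = 2 Z \left(7 + 2 h^{2}\right)$ ($f{\left(Z,h \right)} = \left(Z + Z\right) \left(7 + 2 h^{2}\right) = 2 Z \left(7 + 2 h^{2}\right)$)
$\left(24 + f{\left(10,4 \right)}\right) P{\left(3,0 \right)} = \left(24 + 2 \cdot 10 \left(7 + 2 \cdot 4^{2}\right)\right) \left(-1\right) = \left(24 + 2 \cdot 10 \left(7 + 2 \cdot 16\right)\right) \left(-1\right) = \left(24 + 2 \cdot 10 \left(7 + 32\right)\right) \left(-1\right) = \left(24 + 2 \cdot 10 \cdot 39\right) \left(-1\right) = \left(24 + 780\right) \left(-1\right) = 804 \left(-1\right) = -804$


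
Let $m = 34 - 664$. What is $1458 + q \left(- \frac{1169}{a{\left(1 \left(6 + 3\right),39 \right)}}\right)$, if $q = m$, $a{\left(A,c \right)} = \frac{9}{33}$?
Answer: $2701848$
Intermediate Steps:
$a{\left(A,c \right)} = \frac{3}{11}$ ($a{\left(A,c \right)} = 9 \cdot \frac{1}{33} = \frac{3}{11}$)
$m = -630$
$q = -630$
$1458 + q \left(- \frac{1169}{a{\left(1 \left(6 + 3\right),39 \right)}}\right) = 1458 - 630 \left(- \frac{1169}{\frac{3}{11}}\right) = 1458 - 630 \left(\left(-1169\right) \frac{11}{3}\right) = 1458 - -2700390 = 1458 + 2700390 = 2701848$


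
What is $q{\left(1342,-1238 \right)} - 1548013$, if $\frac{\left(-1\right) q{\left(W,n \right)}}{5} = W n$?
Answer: $6758967$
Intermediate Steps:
$q{\left(W,n \right)} = - 5 W n$
$q{\left(1342,-1238 \right)} - 1548013 = \left(-5\right) 1342 \left(-1238\right) - 1548013 = 8306980 - 1548013 = 6758967$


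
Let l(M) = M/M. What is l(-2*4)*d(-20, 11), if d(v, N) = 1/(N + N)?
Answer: 1/22 ≈ 0.045455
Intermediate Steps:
d(v, N) = 1/(2*N)
l(M) = 1
l(-2*4)*d(-20, 11) = 1*((½)/11) = 1*((½)*(1/11)) = 1*(1/22) = 1/22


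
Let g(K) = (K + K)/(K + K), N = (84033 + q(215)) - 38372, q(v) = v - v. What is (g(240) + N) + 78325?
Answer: 123987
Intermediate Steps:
q(v) = 0
N = 45661 (N = (84033 + 0) - 38372 = 84033 - 38372 = 45661)
g(K) = 1 (g(K) = (2*K)/((2*K)) = (2*K)*(1/(2*K)) = 1)
(g(240) + N) + 78325 = (1 + 45661) + 78325 = 45662 + 78325 = 123987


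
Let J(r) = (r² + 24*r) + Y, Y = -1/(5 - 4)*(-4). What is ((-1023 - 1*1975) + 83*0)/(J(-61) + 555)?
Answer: -1499/1408 ≈ -1.0646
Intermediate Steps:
Y = 4 (Y = -1/1*(-4) = -1*1*(-4) = -1*(-4) = 4)
J(r) = 4 + r² + 24*r (J(r) = (r² + 24*r) + 4 = 4 + r² + 24*r)
((-1023 - 1*1975) + 83*0)/(J(-61) + 555) = ((-1023 - 1*1975) + 83*0)/((4 + (-61)² + 24*(-61)) + 555) = ((-1023 - 1975) + 0)/((4 + 3721 - 1464) + 555) = (-2998 + 0)/(2261 + 555) = -2998/2816 = -2998*1/2816 = -1499/1408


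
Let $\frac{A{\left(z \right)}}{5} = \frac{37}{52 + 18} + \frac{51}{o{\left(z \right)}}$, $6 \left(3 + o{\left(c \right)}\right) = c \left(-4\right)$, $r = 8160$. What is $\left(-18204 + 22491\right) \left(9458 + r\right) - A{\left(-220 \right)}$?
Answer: $\frac{455738133787}{6034} \approx 7.5528 \cdot 10^{7}$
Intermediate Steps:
$o{\left(c \right)} = -3 - \frac{2 c}{3}$ ($o{\left(c \right)} = -3 + \frac{c \left(-4\right)}{6} = -3 + \frac{\left(-4\right) c}{6} = -3 - \frac{2 c}{3}$)
$A{\left(z \right)} = \frac{37}{14} + \frac{255}{-3 - \frac{2 z}{3}}$ ($A{\left(z \right)} = 5 \left(\frac{37}{52 + 18} + \frac{51}{-3 - \frac{2 z}{3}}\right) = 5 \left(\frac{37}{70} + \frac{51}{-3 - \frac{2 z}{3}}\right) = \frac{37}{14} + \frac{255}{-3 - \frac{2 z}{3}}$)
$\left(-18204 + 22491\right) \left(9458 + r\right) - A{\left(-220 \right)} = \left(-18204 + 22491\right) \left(9458 + 8160\right) - \frac{-10377 + 74 \left(-220\right)}{14 \left(9 + 2 \left(-220\right)\right)} = 4287 \cdot 17618 - \frac{-10377 - 16280}{14 \left(9 - 440\right)} = 75528366 - \frac{1}{14} \frac{1}{-431} \left(-26657\right) = 75528366 - \frac{1}{14} \left(- \frac{1}{431}\right) \left(-26657\right) = 75528366 - \frac{26657}{6034} = \frac{455738133787}{6034}$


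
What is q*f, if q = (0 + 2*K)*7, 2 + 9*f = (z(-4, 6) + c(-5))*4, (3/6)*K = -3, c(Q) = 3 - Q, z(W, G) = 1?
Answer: -952/3 ≈ -317.33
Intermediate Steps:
K = -6 (K = 2*(-3) = -6)
f = 34/9 (f = -2/9 + ((1 + (3 - 1*(-5)))*4)/9 = -2/9 + ((1 + (3 + 5))*4)/9 = -2/9 + ((1 + 8)*4)/9 = -2/9 + (9*4)/9 = -2/9 + (⅑)*36 = -2/9 + 4 = 34/9 ≈ 3.7778)
q = -84 (q = (0 + 2*(-6))*7 = (0 - 12)*7 = -12*7 = -84)
q*f = -84*34/9 = -952/3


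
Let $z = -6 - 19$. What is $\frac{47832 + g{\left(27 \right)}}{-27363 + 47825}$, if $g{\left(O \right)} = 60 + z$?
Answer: $\frac{47867}{20462} \approx 2.3393$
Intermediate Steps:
$z = -25$
$g{\left(O \right)} = 35$ ($g{\left(O \right)} = 60 - 25 = 35$)
$\frac{47832 + g{\left(27 \right)}}{-27363 + 47825} = \frac{47832 + 35}{-27363 + 47825} = \frac{47867}{20462}$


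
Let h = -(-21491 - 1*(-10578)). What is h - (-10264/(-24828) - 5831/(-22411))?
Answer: 1517960005658/139105077 ≈ 10912.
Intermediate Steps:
h = 10913 (h = -(-21491 + 10578) = -1*(-10913) = 10913)
h - (-10264/(-24828) - 5831/(-22411)) = 10913 - (-10264/(-24828) - 5831/(-22411)) = 10913 - (-10264*(-1/24828) - 5831*(-1/22411)) = 10913 - (2566/6207 + 5831/22411) = 10913 - 1*93699643/139105077 = 10913 - 93699643/139105077 = 1517960005658/139105077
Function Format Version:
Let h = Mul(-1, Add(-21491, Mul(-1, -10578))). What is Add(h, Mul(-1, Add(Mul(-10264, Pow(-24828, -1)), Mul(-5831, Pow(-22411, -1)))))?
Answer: Rational(1517960005658, 139105077) ≈ 10912.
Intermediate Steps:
h = 10913 (h = Mul(-1, Add(-21491, 10578)) = Mul(-1, -10913) = 10913)
Add(h, Mul(-1, Add(Mul(-10264, Pow(-24828, -1)), Mul(-5831, Pow(-22411, -1))))) = Add(10913, Mul(-1, Add(Mul(-10264, Pow(-24828, -1)), Mul(-5831, Pow(-22411, -1))))) = Add(10913, Mul(-1, Add(Mul(-10264, Rational(-1, 24828)), Mul(-5831, Rational(-1, 22411))))) = Add(10913, Mul(-1, Add(Rational(2566, 6207), Rational(5831, 22411)))) = Add(10913, Mul(-1, Rational(93699643, 139105077))) = Add(10913, Rational(-93699643, 139105077)) = Rational(1517960005658, 139105077)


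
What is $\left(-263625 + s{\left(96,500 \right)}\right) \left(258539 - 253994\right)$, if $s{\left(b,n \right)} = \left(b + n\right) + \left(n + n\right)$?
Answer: $-1190921805$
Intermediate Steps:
$s{\left(b,n \right)} = b + 3 n$ ($s{\left(b,n \right)} = \left(b + n\right) + 2 n = b + 3 n$)
$\left(-263625 + s{\left(96,500 \right)}\right) \left(258539 - 253994\right) = \left(-263625 + \left(96 + 3 \cdot 500\right)\right) \left(258539 - 253994\right) = \left(-263625 + \left(96 + 1500\right)\right) 4545 = \left(-263625 + 1596\right) 4545 = \left(-262029\right) 4545 = -1190921805$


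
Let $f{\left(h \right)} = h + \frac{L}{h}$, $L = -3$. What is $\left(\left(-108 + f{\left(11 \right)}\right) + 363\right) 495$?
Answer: $131535$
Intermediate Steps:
$f{\left(h \right)} = h - \frac{3}{h}$
$\left(\left(-108 + f{\left(11 \right)}\right) + 363\right) 495 = \left(\left(-108 + \left(11 - \frac{3}{11}\right)\right) + 363\right) 495 = \left(\left(-108 + \frac{118}{11}\right) + 363\right) 495 = \left(- \frac{1070}{11} + 363\right) 495 = \frac{2923}{11} \cdot 495 = 131535$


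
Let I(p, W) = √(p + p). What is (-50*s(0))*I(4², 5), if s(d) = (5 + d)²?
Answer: -5000*√2 ≈ -7071.1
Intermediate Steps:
I(p, W) = √2*√p (I(p, W) = √(2*p) = √2*√p)
(-50*s(0))*I(4², 5) = (-50*(5 + 0)²)*(√2*√(4²)) = (-50*5²)*(√2*√16) = (-50*25)*(√2*4) = -5000*√2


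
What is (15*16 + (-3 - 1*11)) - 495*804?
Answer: -397754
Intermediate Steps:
(15*16 + (-3 - 1*11)) - 495*804 = (240 + (-3 - 11)) - 397980 = (240 - 14) - 397980 = 226 - 397980 = -397754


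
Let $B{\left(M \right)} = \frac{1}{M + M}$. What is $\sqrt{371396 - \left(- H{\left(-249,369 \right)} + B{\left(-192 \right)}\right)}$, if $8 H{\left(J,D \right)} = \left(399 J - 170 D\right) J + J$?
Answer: $\frac{5 \sqrt{499151094}}{48} \approx 2327.3$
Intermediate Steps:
$B{\left(M \right)} = \frac{1}{2 M}$
$H{\left(J,D \right)} = \frac{J}{8} + \frac{J \left(- 170 D + 399 J\right)}{8}$ ($H{\left(J,D \right)} = \frac{\left(399 J - 170 D\right) J + J}{8} = \frac{\left(- 170 D + 399 J\right) J + J}{8} = \frac{J \left(- 170 D + 399 J\right) + J}{8} = \frac{J + J \left(- 170 D + 399 J\right)}{8} = \frac{J}{8} + \frac{J \left(- 170 D + 399 J\right)}{8}$)
$\sqrt{371396 - \left(- H{\left(-249,369 \right)} + B{\left(-192 \right)}\right)} = \sqrt{371396 - \left(- \frac{1}{384} + \frac{249 \left(1 - 62730 + 399 \left(-249\right)\right)}{8}\right)} = \sqrt{371396 - \left(- \frac{1}{384} + \frac{249 \left(1 - 62730 - 99351\right)}{8}\right)} = \sqrt{371396 - \left(- \frac{1}{384} + \frac{249}{8} \left(-162080\right)\right)} = \sqrt{371396 + \left(5044740 + \frac{1}{384}\right)} = \sqrt{371396 + \frac{1937180161}{384}} = \sqrt{\frac{2079796225}{384}} = \frac{5 \sqrt{499151094}}{48}$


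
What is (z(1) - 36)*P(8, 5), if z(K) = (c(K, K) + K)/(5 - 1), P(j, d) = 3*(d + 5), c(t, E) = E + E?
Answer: -2115/2 ≈ -1057.5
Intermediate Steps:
c(t, E) = 2*E
P(j, d) = 15 + 3*d (P(j, d) = 3*(5 + d) = 15 + 3*d)
z(K) = 3*K/4 (z(K) = (2*K + K)/(5 - 1) = (3*K)/4 = (3*K)*(1/4) = 3*K/4)
(z(1) - 36)*P(8, 5) = ((3/4)*1 - 36)*(15 + 3*5) = (3/4 - 36)*(15 + 15) = -141/4*30 = -2115/2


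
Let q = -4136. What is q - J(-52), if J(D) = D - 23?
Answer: -4061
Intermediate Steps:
J(D) = -23 + D
q - J(-52) = -4136 - (-23 - 52) = -4136 - 1*(-75) = -4136 + 75 = -4061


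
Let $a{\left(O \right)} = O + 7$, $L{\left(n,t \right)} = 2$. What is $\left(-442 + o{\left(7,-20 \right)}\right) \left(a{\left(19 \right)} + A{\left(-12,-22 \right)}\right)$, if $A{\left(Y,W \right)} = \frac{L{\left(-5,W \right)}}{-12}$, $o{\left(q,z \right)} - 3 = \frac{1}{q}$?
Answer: $- \frac{79360}{7} \approx -11337.0$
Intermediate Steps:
$a{\left(O \right)} = 7 + O$
$o{\left(q,z \right)} = 3 + \frac{1}{q}$
$A{\left(Y,W \right)} = - \frac{1}{6}$ ($A{\left(Y,W \right)} = \frac{2}{-12} = 2 \left(- \frac{1}{12}\right) = - \frac{1}{6}$)
$\left(-442 + o{\left(7,-20 \right)}\right) \left(a{\left(19 \right)} + A{\left(-12,-22 \right)}\right) = \left(-442 + \left(3 + \frac{1}{7}\right)\right) \left(\left(7 + 19\right) - \frac{1}{6}\right) = \left(-442 + \left(3 + \frac{1}{7}\right)\right) \left(26 - \frac{1}{6}\right) = \left(-442 + \frac{22}{7}\right) \frac{155}{6} = \left(- \frac{3072}{7}\right) \frac{155}{6} = - \frac{79360}{7}$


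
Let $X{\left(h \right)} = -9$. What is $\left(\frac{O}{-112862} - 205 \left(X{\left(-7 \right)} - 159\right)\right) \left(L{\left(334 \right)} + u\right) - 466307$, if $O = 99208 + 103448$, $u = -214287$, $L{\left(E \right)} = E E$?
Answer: $- \frac{199671922464389}{56431} \approx -3.5383 \cdot 10^{9}$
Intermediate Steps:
$L{\left(E \right)} = E^{2}$
$O = 202656$
$\left(\frac{O}{-112862} - 205 \left(X{\left(-7 \right)} - 159\right)\right) \left(L{\left(334 \right)} + u\right) - 466307 = \left(\frac{202656}{-112862} - 205 \left(-9 - 159\right)\right) \left(334^{2} - 214287\right) - 466307 = \left(202656 \left(- \frac{1}{112862}\right) - -34440\right) \left(111556 - 214287\right) - 466307 = \left(- \frac{101328}{56431} + 34440\right) \left(-102731\right) - 466307 = \frac{1943382312}{56431} \left(-102731\right) - 466307 = - \frac{199645608294072}{56431} - 466307 = - \frac{199671922464389}{56431}$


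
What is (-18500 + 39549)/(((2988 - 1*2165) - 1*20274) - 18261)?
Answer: -21049/37712 ≈ -0.55815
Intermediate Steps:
(-18500 + 39549)/(((2988 - 1*2165) - 1*20274) - 18261) = 21049/(((2988 - 2165) - 20274) - 18261) = 21049/((823 - 20274) - 18261) = 21049/(-19451 - 18261) = 21049/(-37712) = 21049*(-1/37712) = -21049/37712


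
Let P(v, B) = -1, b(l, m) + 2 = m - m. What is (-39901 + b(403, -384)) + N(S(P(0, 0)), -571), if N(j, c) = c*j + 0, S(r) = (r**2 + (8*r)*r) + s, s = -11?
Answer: -38761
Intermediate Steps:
b(l, m) = -2 (b(l, m) = -2 + (m - m) = -2 + 0 = -2)
S(r) = -11 + 9*r**2 (S(r) = (r**2 + (8*r)*r) - 11 = (r**2 + 8*r**2) - 11 = 9*r**2 - 11 = -11 + 9*r**2)
N(j, c) = c*j
(-39901 + b(403, -384)) + N(S(P(0, 0)), -571) = (-39901 - 2) - 571*(-11 + 9*(-1)**2) = -39903 - 571*(-11 + 9*1) = -39903 - 571*(-11 + 9) = -39903 - 571*(-2) = -39903 + 1142 = -38761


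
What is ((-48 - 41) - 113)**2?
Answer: 40804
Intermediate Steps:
((-48 - 41) - 113)**2 = (-89 - 113)**2 = (-202)**2 = 40804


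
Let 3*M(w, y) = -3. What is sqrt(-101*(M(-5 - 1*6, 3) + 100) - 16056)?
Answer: 3*I*sqrt(2895) ≈ 161.42*I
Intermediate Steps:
M(w, y) = -1 (M(w, y) = (1/3)*(-3) = -1)
sqrt(-101*(M(-5 - 1*6, 3) + 100) - 16056) = sqrt(-101*(-1 + 100) - 16056) = sqrt(-101*99 - 16056) = sqrt(-9999 - 16056) = sqrt(-26055) = 3*I*sqrt(2895)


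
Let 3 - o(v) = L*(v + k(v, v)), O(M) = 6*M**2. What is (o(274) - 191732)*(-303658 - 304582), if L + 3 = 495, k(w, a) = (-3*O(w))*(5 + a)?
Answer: -112828067522356880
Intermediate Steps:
k(w, a) = -18*w**2*(5 + a) (k(w, a) = (-18*w**2)*(5 + a) = -18*w**2*(5 + a))
L = 492 (L = -3 + 495 = 492)
o(v) = 3 - 492*v - 8856*v**2*(-5 - v) (o(v) = 3 - 492*(v + 18*v**2*(-5 - v)) = 3 - (492*v + 8856*v**2*(-5 - v)) = 3 + (-492*v - 8856*v**2*(-5 - v)) = 3 - 492*v - 8856*v**2*(-5 - v))
(o(274) - 191732)*(-303658 - 304582) = ((3 - 492*274 + 8856*274**2*(5 + 274)) - 191732)*(-303658 - 304582) = ((3 - 134808 + 8856*75076*279) - 191732)*(-608240) = ((3 - 134808 + 185499582624) - 191732)*(-608240) = (185499447819 - 191732)*(-608240) = 185499256087*(-608240) = -112828067522356880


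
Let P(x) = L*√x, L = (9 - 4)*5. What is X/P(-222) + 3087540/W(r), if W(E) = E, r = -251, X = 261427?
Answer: -3087540/251 - 261427*I*√222/5550 ≈ -12301.0 - 701.83*I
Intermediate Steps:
L = 25 (L = 5*5 = 25)
P(x) = 25*√x
X/P(-222) + 3087540/W(r) = 261427/((25*√(-222))) + 3087540/(-251) = 261427/((25*(I*√222))) + 3087540*(-1/251) = 261427/((25*I*√222)) - 3087540/251 = 261427*(-I*√222/5550) - 3087540/251 = -261427*I*√222/5550 - 3087540/251 = -3087540/251 - 261427*I*√222/5550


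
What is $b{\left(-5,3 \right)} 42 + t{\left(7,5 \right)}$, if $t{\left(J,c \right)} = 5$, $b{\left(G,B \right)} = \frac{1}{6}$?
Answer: $12$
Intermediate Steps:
$b{\left(G,B \right)} = \frac{1}{6}$
$b{\left(-5,3 \right)} 42 + t{\left(7,5 \right)} = \frac{1}{6} \cdot 42 + 5 = 7 + 5 = 12$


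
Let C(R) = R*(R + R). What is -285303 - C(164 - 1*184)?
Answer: -286103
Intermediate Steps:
C(R) = 2*R**2 (C(R) = R*(2*R) = 2*R**2)
-285303 - C(164 - 1*184) = -285303 - 2*(164 - 1*184)**2 = -285303 - 2*(164 - 184)**2 = -285303 - 2*(-20)**2 = -285303 - 2*400 = -285303 - 1*800 = -285303 - 800 = -286103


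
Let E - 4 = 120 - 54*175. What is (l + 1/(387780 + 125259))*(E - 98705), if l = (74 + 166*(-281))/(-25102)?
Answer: -16761134103115/83625357 ≈ -2.0043e+5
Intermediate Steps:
l = 23286/12551 (l = (74 - 46646)*(-1/25102) = -46572*(-1/25102) = 23286/12551 ≈ 1.8553)
E = -9326 (E = 4 + (120 - 54*175) = 4 + (120 - 9450) = 4 - 9330 = -9326)
(l + 1/(387780 + 125259))*(E - 98705) = (23286/12551 + 1/(387780 + 125259))*(-9326 - 98705) = (23286/12551 + 1/513039)*(-108031) = (11946638705/6439152489)*(-108031) = -16761134103115/83625357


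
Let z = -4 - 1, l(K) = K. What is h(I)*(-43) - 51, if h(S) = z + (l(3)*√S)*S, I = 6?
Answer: 164 - 774*√6 ≈ -1731.9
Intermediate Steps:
z = -5
h(S) = -5 + 3*S^(3/2) (h(S) = -5 + (3*√S)*S = -5 + 3*S^(3/2))
h(I)*(-43) - 51 = (-5 + 3*6^(3/2))*(-43) - 51 = (-5 + 3*(6*√6))*(-43) - 51 = (-5 + 18*√6)*(-43) - 51 = (215 - 774*√6) - 51 = 164 - 774*√6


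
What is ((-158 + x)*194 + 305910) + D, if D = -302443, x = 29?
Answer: -21559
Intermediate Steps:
((-158 + x)*194 + 305910) + D = ((-158 + 29)*194 + 305910) - 302443 = (-129*194 + 305910) - 302443 = (-25026 + 305910) - 302443 = 280884 - 302443 = -21559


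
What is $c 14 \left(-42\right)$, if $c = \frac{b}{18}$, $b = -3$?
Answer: $98$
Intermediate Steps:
$c = - \frac{1}{6}$ ($c = - \frac{3}{18} = \left(-3\right) \frac{1}{18} = - \frac{1}{6} \approx -0.16667$)
$c 14 \left(-42\right) = \left(- \frac{1}{6}\right) 14 \left(-42\right) = \left(- \frac{7}{3}\right) \left(-42\right) = 98$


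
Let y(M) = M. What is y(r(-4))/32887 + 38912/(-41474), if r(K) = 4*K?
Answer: -640181264/681977719 ≈ -0.93871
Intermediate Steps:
y(r(-4))/32887 + 38912/(-41474) = (4*(-4))/32887 + 38912/(-41474) = -16*1/32887 + 38912*(-1/41474) = -16/32887 - 19456/20737 = -640181264/681977719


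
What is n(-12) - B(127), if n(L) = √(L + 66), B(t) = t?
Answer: -127 + 3*√6 ≈ -119.65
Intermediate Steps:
n(L) = √(66 + L)
n(-12) - B(127) = √(66 - 12) - 1*127 = √54 - 127 = 3*√6 - 127 = -127 + 3*√6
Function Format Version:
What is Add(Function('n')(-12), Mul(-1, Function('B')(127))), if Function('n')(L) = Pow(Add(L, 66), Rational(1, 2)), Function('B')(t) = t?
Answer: Add(-127, Mul(3, Pow(6, Rational(1, 2)))) ≈ -119.65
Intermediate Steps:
Function('n')(L) = Pow(Add(66, L), Rational(1, 2))
Add(Function('n')(-12), Mul(-1, Function('B')(127))) = Add(Pow(Add(66, -12), Rational(1, 2)), Mul(-1, 127)) = Add(Pow(54, Rational(1, 2)), -127) = Add(Mul(3, Pow(6, Rational(1, 2))), -127) = Add(-127, Mul(3, Pow(6, Rational(1, 2))))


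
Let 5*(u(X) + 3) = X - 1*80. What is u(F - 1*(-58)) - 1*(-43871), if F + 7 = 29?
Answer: 43868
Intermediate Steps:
F = 22 (F = -7 + 29 = 22)
u(X) = -19 + X/5 (u(X) = -3 + (X - 1*80)/5 = -3 + (X - 80)/5 = -3 + (-80 + X)/5 = -3 + (-16 + X/5) = -19 + X/5)
u(F - 1*(-58)) - 1*(-43871) = (-19 + (22 - 1*(-58))/5) - 1*(-43871) = (-19 + (22 + 58)/5) + 43871 = (-19 + (1/5)*80) + 43871 = (-19 + 16) + 43871 = -3 + 43871 = 43868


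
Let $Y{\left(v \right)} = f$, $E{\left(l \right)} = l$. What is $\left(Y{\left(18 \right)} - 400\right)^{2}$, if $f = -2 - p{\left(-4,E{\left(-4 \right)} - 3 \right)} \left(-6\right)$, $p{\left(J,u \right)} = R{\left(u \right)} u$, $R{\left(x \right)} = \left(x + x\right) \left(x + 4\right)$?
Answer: $4691556$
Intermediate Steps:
$R{\left(x \right)} = 2 x \left(4 + x\right)$
$p{\left(J,u \right)} = 2 u^{2} \left(4 + u\right)$ ($p{\left(J,u \right)} = 2 u \left(4 + u\right) u = 2 u^{2} \left(4 + u\right)$)
$f = -1766$ ($f = -2 - 2 \left(-4 - 3\right)^{2} \left(4 - 7\right) \left(-6\right) = -2 - 2 \left(-7\right)^{2} \left(4 - 7\right) \left(-6\right) = -2 - 2 \cdot 49 \left(-3\right) \left(-6\right) = -2 - \left(-294\right) \left(-6\right) = -2 - 1764 = -1766$)
$Y{\left(v \right)} = -1766$
$\left(Y{\left(18 \right)} - 400\right)^{2} = \left(-1766 - 400\right)^{2} = \left(-2166\right)^{2} = 4691556$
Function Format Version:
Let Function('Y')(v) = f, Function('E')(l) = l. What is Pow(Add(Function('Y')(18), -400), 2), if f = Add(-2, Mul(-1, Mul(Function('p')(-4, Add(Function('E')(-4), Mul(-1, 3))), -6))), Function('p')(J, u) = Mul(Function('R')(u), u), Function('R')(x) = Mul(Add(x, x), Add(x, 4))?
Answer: 4691556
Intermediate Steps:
Function('R')(x) = Mul(2, x, Add(4, x)) (Function('R')(x) = Mul(Mul(2, x), Add(4, x)) = Mul(2, x, Add(4, x)))
Function('p')(J, u) = Mul(2, Pow(u, 2), Add(4, u)) (Function('p')(J, u) = Mul(Mul(2, u, Add(4, u)), u) = Mul(2, Pow(u, 2), Add(4, u)))
f = -1766 (f = Add(-2, Mul(-1, Mul(Mul(2, Pow(Add(-4, Mul(-1, 3)), 2), Add(4, Add(-4, Mul(-1, 3)))), -6))) = Add(-2, Mul(-1, Mul(Mul(2, Pow(Add(-4, -3), 2), Add(4, Add(-4, -3))), -6))) = Add(-2, Mul(-1, Mul(Mul(2, Pow(-7, 2), Add(4, -7)), -6))) = Add(-2, Mul(-1, Mul(Mul(2, 49, -3), -6))) = Add(-2, Mul(-1, Mul(-294, -6))) = Add(-2, Mul(-1, 1764)) = Add(-2, -1764) = -1766)
Function('Y')(v) = -1766
Pow(Add(Function('Y')(18), -400), 2) = Pow(Add(-1766, -400), 2) = Pow(-2166, 2) = 4691556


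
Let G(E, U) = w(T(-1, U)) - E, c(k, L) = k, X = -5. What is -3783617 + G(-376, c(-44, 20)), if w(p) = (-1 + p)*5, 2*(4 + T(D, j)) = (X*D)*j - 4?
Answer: -3783826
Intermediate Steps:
T(D, j) = -6 - 5*D*j/2 (T(D, j) = -4 + ((-5*D)*j - 4)/2 = -4 + (-5*D*j - 4)/2 = -4 + (-4 - 5*D*j)/2 = -4 + (-2 - 5*D*j/2) = -6 - 5*D*j/2)
w(p) = -5 + 5*p
G(E, U) = -35 - E + 25*U/2 (G(E, U) = (-5 + 5*(-6 - 5/2*(-1)*U)) - E = (-5 + 5*(-6 + 5*U/2)) - E = (-5 + (-30 + 25*U/2)) - E = (-35 + 25*U/2) - E = -35 - E + 25*U/2)
-3783617 + G(-376, c(-44, 20)) = -3783617 + (-35 - 1*(-376) + (25/2)*(-44)) = -3783617 + (-35 + 376 - 550) = -3783617 - 209 = -3783826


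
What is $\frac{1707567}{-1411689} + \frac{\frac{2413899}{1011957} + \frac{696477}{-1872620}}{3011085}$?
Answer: $- \frac{360868089706334790423163}{298338978389549036547300} \approx -1.2096$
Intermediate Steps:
$\frac{1707567}{-1411689} + \frac{\frac{2413899}{1011957} + \frac{696477}{-1872620}}{3011085} = 1707567 \left(- \frac{1}{1411689}\right) + \left(2413899 \cdot \frac{1}{1011957} + 696477 \left(- \frac{1}{1872620}\right)\right) \frac{1}{3011085} = - \frac{569189}{470563} + \left(\frac{804633}{337319} - \frac{696477}{1872620}\right) \frac{1}{3011085} = - \frac{569189}{470563} + \frac{1271836923297}{631670305780} \cdot \frac{1}{3011085} = - \frac{569189}{470563} + \frac{423945641099}{634004327559857100} = - \frac{360868089706334790423163}{298338978389549036547300}$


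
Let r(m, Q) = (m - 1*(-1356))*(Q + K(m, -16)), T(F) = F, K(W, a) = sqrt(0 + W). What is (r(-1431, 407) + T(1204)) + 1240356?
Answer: 1211035 - 225*I*sqrt(159) ≈ 1.211e+6 - 2837.1*I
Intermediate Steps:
K(W, a) = sqrt(W)
r(m, Q) = (1356 + m)*(Q + sqrt(m)) (r(m, Q) = (m - 1*(-1356))*(Q + sqrt(m)) = (m + 1356)*(Q + sqrt(m)) = (1356 + m)*(Q + sqrt(m)))
(r(-1431, 407) + T(1204)) + 1240356 = (((-1431)**(3/2) + 1356*407 + 1356*sqrt(-1431) + 407*(-1431)) + 1204) + 1240356 = ((-4293*I*sqrt(159) + 551892 + 1356*(3*I*sqrt(159)) - 582417) + 1204) + 1240356 = ((-4293*I*sqrt(159) + 551892 + 4068*I*sqrt(159) - 582417) + 1204) + 1240356 = ((-30525 - 225*I*sqrt(159)) + 1204) + 1240356 = (-29321 - 225*I*sqrt(159)) + 1240356 = 1211035 - 225*I*sqrt(159)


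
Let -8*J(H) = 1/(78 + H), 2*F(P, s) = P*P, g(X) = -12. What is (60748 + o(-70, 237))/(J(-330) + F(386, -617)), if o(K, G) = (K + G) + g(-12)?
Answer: 122780448/150187969 ≈ 0.81751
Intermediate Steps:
F(P, s) = P²/2 (F(P, s) = (P*P)/2 = P²/2)
o(K, G) = -12 + G + K (o(K, G) = (K + G) - 12 = (G + K) - 12 = -12 + G + K)
J(H) = -1/(8*(78 + H))
(60748 + o(-70, 237))/(J(-330) + F(386, -617)) = (60748 + (-12 + 237 - 70))/(-1/(624 + 8*(-330)) + (½)*386²) = (60748 + 155)/(-1/(624 - 2640) + (½)*148996) = 60903/(-1/(-2016) + 74498) = 60903/(-1*(-1/2016) + 74498) = 60903/(1/2016 + 74498) = 60903/(150187969/2016) = 60903*(2016/150187969) = 122780448/150187969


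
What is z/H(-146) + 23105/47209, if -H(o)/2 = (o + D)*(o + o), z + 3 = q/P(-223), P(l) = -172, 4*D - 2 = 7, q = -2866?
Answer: 6670227917/13633392692 ≈ 0.48926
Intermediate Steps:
D = 9/4 (D = 1/2 + (1/4)*7 = 1/2 + 7/4 = 9/4 ≈ 2.2500)
z = 1175/86 (z = -3 - 2866/(-172) = -3 - 2866*(-1/172) = -3 + 1433/86 = 1175/86 ≈ 13.663)
H(o) = -4*o*(9/4 + o) (H(o) = -2*(o + 9/4)*(o + o) = -2*(9/4 + o)*2*o = -4*o*(9/4 + o))
z/H(-146) + 23105/47209 = 1175/(86*((-1*(-146)*(9 + 4*(-146))))) + 23105/47209 = 1175/(86*((-1*(-146)*(9 - 584)))) + 23105*(1/47209) = 1175/(86*((-1*(-146)*(-575)))) + 23105/47209 = (1175/86)/(-83950) + 23105/47209 = (1175/86)*(-1/83950) + 23105/47209 = -47/288788 + 23105/47209 = 6670227917/13633392692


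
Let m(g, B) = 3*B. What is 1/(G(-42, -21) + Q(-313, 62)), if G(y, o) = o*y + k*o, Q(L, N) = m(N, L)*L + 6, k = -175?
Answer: 1/298470 ≈ 3.3504e-6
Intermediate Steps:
Q(L, N) = 6 + 3*L² (Q(L, N) = (3*L)*L + 6 = 3*L² + 6 = 6 + 3*L²)
G(y, o) = -175*o + o*y (G(y, o) = o*y - 175*o = -175*o + o*y)
1/(G(-42, -21) + Q(-313, 62)) = 1/(-21*(-175 - 42) + (6 + 3*(-313)²)) = 1/(-21*(-217) + (6 + 3*97969)) = 1/(4557 + (6 + 293907)) = 1/(4557 + 293913) = 1/298470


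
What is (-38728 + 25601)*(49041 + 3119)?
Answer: -684704320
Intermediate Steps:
(-38728 + 25601)*(49041 + 3119) = -13127*52160 = -684704320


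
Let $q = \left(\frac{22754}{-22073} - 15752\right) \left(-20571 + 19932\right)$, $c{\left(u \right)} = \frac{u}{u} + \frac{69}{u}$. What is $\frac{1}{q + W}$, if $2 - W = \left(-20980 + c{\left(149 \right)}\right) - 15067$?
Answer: $\frac{3288877}{33225005878209} \approx 9.8988 \cdot 10^{-8}$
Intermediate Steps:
$c{\left(u \right)} = 1 + \frac{69}{u}$
$q = \frac{222190939350}{22073}$ ($q = \left(22754 \left(- \frac{1}{22073}\right) - 15752\right) \left(-639\right) = \left(- \frac{22754}{22073} - 15752\right) \left(-639\right) = \left(- \frac{347716650}{22073}\right) \left(-639\right) = \frac{222190939350}{22073} \approx 1.0066 \cdot 10^{7}$)
$W = \frac{5371083}{149}$ ($W = 2 - \left(\left(-20980 + \frac{69 + 149}{149}\right) - 15067\right) = 2 - \left(\left(-20980 + \frac{1}{149} \cdot 218\right) - 15067\right) = 2 - \left(\left(-20980 + \frac{218}{149}\right) - 15067\right) = 2 - \left(- \frac{3125802}{149} - 15067\right) = 2 - - \frac{5370785}{149} = 2 + \frac{5370785}{149} = \frac{5371083}{149} \approx 36048.0$)
$\frac{1}{q + W} = \frac{1}{\frac{222190939350}{22073} + \frac{5371083}{149}} = \frac{1}{\frac{33225005878209}{3288877}} = \frac{3288877}{33225005878209}$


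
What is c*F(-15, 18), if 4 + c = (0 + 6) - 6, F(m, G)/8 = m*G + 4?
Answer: 8512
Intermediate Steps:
F(m, G) = 32 + 8*G*m (F(m, G) = 8*(m*G + 4) = 8*(G*m + 4) = 8*(4 + G*m) = 32 + 8*G*m)
c = -4 (c = -4 + ((0 + 6) - 6) = -4 + (6 - 6) = -4 + 0 = -4)
c*F(-15, 18) = -4*(32 + 8*18*(-15)) = -4*(32 - 2160) = -4*(-2128) = 8512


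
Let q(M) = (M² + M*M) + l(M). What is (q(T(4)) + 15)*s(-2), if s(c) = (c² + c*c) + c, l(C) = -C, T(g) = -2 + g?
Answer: 126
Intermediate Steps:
s(c) = c + 2*c² (s(c) = (c² + c²) + c = 2*c² + c = c + 2*c²)
q(M) = -M + 2*M² (q(M) = (M² + M*M) - M = (M² + M²) - M = 2*M² - M = -M + 2*M²)
(q(T(4)) + 15)*s(-2) = ((-2 + 4)*(-1 + 2*(-2 + 4)) + 15)*(-2*(1 + 2*(-2))) = (2*(-1 + 2*2) + 15)*(-2*(1 - 4)) = (2*(-1 + 4) + 15)*(-2*(-3)) = (2*3 + 15)*6 = (6 + 15)*6 = 21*6 = 126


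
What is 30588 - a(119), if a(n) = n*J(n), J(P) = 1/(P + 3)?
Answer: 3731617/122 ≈ 30587.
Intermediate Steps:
J(P) = 1/(3 + P)
a(n) = n/(3 + n)
30588 - a(119) = 30588 - 119/(3 + 119) = 30588 - 119/122 = 3731617/122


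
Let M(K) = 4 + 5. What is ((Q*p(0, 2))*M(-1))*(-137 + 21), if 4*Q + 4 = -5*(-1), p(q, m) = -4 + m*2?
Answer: 0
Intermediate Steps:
M(K) = 9
p(q, m) = -4 + 2*m
Q = 1/4 (Q = -1 + (-5*(-1))/4 = -1 + (1/4)*5 = -1 + 5/4 = 1/4 ≈ 0.25000)
((Q*p(0, 2))*M(-1))*(-137 + 21) = (((-4 + 2*2)/4)*9)*(-137 + 21) = (((-4 + 4)/4)*9)*(-116) = (((1/4)*0)*9)*(-116) = (0*9)*(-116) = 0*(-116) = 0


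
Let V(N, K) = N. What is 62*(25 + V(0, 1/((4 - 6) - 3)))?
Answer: 1550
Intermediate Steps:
62*(25 + V(0, 1/((4 - 6) - 3))) = 62*(25 + 0) = 62*25 = 1550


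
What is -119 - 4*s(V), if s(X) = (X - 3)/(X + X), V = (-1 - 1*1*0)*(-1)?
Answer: -115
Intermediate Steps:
V = 1 (V = (-1 - 1*0)*(-1) = (-1 + 0)*(-1) = -1*(-1) = 1)
s(X) = (-3 + X)/(2*X) (s(X) = (-3 + X)/((2*X)) = (-3 + X)*(1/(2*X)) = (-3 + X)/(2*X))
-119 - 4*s(V) = -119 - 2*(-3 + 1)/1 = -119 - 2*(-2) = -119 - 4*(-1) = -119 + 4 = -115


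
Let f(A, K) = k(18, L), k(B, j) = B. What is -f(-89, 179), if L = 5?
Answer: -18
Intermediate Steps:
f(A, K) = 18
-f(-89, 179) = -1*18 = -18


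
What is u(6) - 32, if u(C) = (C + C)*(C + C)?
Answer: 112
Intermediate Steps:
u(C) = 4*C² (u(C) = (2*C)*(2*C) = 4*C²)
u(6) - 32 = 4*6² - 32 = 4*36 - 32 = 144 - 32 = 112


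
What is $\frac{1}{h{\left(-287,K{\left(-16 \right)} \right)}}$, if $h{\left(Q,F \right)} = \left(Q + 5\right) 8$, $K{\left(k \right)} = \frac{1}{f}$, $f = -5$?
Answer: $- \frac{1}{2256} \approx -0.00044326$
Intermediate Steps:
$K{\left(k \right)} = - \frac{1}{5}$ ($K{\left(k \right)} = \frac{1}{-5} = - \frac{1}{5}$)
$h{\left(Q,F \right)} = 40 + 8 Q$ ($h{\left(Q,F \right)} = \left(5 + Q\right) 8 = 40 + 8 Q$)
$\frac{1}{h{\left(-287,K{\left(-16 \right)} \right)}} = \frac{1}{40 + 8 \left(-287\right)} = \frac{1}{40 - 2296} = \frac{1}{-2256} = - \frac{1}{2256}$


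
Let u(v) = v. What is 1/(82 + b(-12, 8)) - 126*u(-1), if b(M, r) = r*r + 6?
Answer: 19153/152 ≈ 126.01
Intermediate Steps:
b(M, r) = 6 + r**2 (b(M, r) = r**2 + 6 = 6 + r**2)
1/(82 + b(-12, 8)) - 126*u(-1) = 1/(82 + (6 + 8**2)) - 126*(-1) = 1/(82 + (6 + 64)) + 126 = 1/(82 + 70) + 126 = 1/152 + 126 = 19153/152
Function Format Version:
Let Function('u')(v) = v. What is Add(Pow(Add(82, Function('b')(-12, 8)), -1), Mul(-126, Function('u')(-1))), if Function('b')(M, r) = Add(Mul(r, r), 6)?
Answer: Rational(19153, 152) ≈ 126.01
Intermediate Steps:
Function('b')(M, r) = Add(6, Pow(r, 2)) (Function('b')(M, r) = Add(Pow(r, 2), 6) = Add(6, Pow(r, 2)))
Add(Pow(Add(82, Function('b')(-12, 8)), -1), Mul(-126, Function('u')(-1))) = Add(Pow(Add(82, Add(6, Pow(8, 2))), -1), Mul(-126, -1)) = Add(Pow(Add(82, Add(6, 64)), -1), 126) = Add(Pow(Add(82, 70), -1), 126) = Add(Pow(152, -1), 126) = Add(Rational(1, 152), 126) = Rational(19153, 152)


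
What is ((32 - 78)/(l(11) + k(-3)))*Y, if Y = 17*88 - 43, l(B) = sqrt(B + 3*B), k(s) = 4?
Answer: 66838/7 - 33419*sqrt(11)/7 ≈ -6285.8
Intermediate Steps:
l(B) = 2*sqrt(B) (l(B) = sqrt(4*B) = 2*sqrt(B))
Y = 1453 (Y = 1496 - 43 = 1453)
((32 - 78)/(l(11) + k(-3)))*Y = ((32 - 78)/(2*sqrt(11) + 4))*1453 = -46/(4 + 2*sqrt(11))*1453 = -66838/(4 + 2*sqrt(11))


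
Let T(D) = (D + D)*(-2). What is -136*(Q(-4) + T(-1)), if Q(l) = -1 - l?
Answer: -952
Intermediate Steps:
T(D) = -4*D (T(D) = (2*D)*(-2) = -4*D)
-136*(Q(-4) + T(-1)) = -136*((-1 - 1*(-4)) - 4*(-1)) = -136*((-1 + 4) + 4) = -136*(3 + 4) = -136*7 = -952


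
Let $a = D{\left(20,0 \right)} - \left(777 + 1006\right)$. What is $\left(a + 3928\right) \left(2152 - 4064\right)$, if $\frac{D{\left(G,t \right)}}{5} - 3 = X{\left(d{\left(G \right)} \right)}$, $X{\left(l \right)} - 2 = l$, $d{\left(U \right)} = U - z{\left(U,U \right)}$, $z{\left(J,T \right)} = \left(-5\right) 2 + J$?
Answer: $-4244640$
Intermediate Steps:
$z{\left(J,T \right)} = -10 + J$
$d{\left(U \right)} = 10$ ($d{\left(U \right)} = U - \left(-10 + U\right) = 10$)
$X{\left(l \right)} = 2 + l$
$D{\left(G,t \right)} = 75$ ($D{\left(G,t \right)} = 15 + 5 \left(2 + 10\right) = 15 + 5 \cdot 12 = 15 + 60 = 75$)
$a = -1708$ ($a = 75 - \left(777 + 1006\right) = 75 - 1783 = -1708$)
$\left(a + 3928\right) \left(2152 - 4064\right) = \left(-1708 + 3928\right) \left(2152 - 4064\right) = 2220 \left(-1912\right) = -4244640$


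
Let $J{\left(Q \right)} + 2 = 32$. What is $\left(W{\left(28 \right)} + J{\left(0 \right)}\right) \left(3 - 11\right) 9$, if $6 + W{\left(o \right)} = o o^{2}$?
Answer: $-1582272$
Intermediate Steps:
$J{\left(Q \right)} = 30$ ($J{\left(Q \right)} = -2 + 32 = 30$)
$W{\left(o \right)} = -6 + o^{3}$ ($W{\left(o \right)} = -6 + o o^{2} = -6 + o^{3}$)
$\left(W{\left(28 \right)} + J{\left(0 \right)}\right) \left(3 - 11\right) 9 = \left(\left(-6 + 28^{3}\right) + 30\right) \left(3 - 11\right) 9 = \left(\left(-6 + 21952\right) + 30\right) \left(\left(-8\right) 9\right) = \left(21946 + 30\right) \left(-72\right) = 21976 \left(-72\right) = -1582272$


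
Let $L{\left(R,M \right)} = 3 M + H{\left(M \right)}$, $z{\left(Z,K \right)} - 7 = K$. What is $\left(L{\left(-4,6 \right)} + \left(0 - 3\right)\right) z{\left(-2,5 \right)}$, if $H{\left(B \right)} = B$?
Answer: $252$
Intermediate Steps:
$z{\left(Z,K \right)} = 7 + K$
$L{\left(R,M \right)} = 4 M$ ($L{\left(R,M \right)} = 3 M + M = 4 M$)
$\left(L{\left(-4,6 \right)} + \left(0 - 3\right)\right) z{\left(-2,5 \right)} = \left(4 \cdot 6 + \left(0 - 3\right)\right) \left(7 + 5\right) = \left(24 - 3\right) 12 = 21 \cdot 12 = 252$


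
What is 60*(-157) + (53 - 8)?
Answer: -9375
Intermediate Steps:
60*(-157) + (53 - 8) = -9420 + 45 = -9375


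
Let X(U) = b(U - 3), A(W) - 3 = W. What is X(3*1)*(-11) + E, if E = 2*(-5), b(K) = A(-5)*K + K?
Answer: -10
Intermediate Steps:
A(W) = 3 + W
b(K) = -K (b(K) = (3 - 5)*K + K = -2*K + K = -K)
X(U) = 3 - U (X(U) = -(U - 3) = -(-3 + U) = 3 - U)
E = -10
X(3*1)*(-11) + E = (3 - 3)*(-11) - 10 = 0*(-11) - 10 = 0 - 10 = -10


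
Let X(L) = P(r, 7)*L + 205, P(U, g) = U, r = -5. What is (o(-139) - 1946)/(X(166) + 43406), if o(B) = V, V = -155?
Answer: -2101/42781 ≈ -0.049111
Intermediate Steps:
o(B) = -155
X(L) = 205 - 5*L (X(L) = -5*L + 205 = 205 - 5*L)
(o(-139) - 1946)/(X(166) + 43406) = (-155 - 1946)/((205 - 5*166) + 43406) = -2101/((205 - 830) + 43406) = -2101/(-625 + 43406) = -2101/42781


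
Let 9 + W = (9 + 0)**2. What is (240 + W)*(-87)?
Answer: -27144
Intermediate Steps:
W = 72 (W = -9 + (9 + 0)**2 = -9 + 9**2 = -9 + 81 = 72)
(240 + W)*(-87) = (240 + 72)*(-87) = 312*(-87) = -27144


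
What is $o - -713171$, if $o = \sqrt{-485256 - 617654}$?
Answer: $713171 + i \sqrt{1102910} \approx 7.1317 \cdot 10^{5} + 1050.2 i$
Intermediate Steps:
$o = i \sqrt{1102910}$ ($o = \sqrt{-1102910} = i \sqrt{1102910} \approx 1050.2 i$)
$o - -713171 = i \sqrt{1102910} - -713171 = i \sqrt{1102910} + \left(-635 + 713806\right) = i \sqrt{1102910} + 713171 = 713171 + i \sqrt{1102910}$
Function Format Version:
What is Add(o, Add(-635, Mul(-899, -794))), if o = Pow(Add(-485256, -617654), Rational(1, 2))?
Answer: Add(713171, Mul(I, Pow(1102910, Rational(1, 2)))) ≈ Add(7.1317e+5, Mul(1050.2, I))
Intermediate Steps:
o = Mul(I, Pow(1102910, Rational(1, 2))) (o = Pow(-1102910, Rational(1, 2)) = Mul(I, Pow(1102910, Rational(1, 2))) ≈ Mul(1050.2, I))
Add(o, Add(-635, Mul(-899, -794))) = Add(Mul(I, Pow(1102910, Rational(1, 2))), Add(-635, Mul(-899, -794))) = Add(Mul(I, Pow(1102910, Rational(1, 2))), Add(-635, 713806)) = Add(Mul(I, Pow(1102910, Rational(1, 2))), 713171) = Add(713171, Mul(I, Pow(1102910, Rational(1, 2))))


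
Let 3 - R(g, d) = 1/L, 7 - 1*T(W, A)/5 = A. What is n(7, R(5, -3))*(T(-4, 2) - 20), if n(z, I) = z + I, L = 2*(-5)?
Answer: 101/2 ≈ 50.500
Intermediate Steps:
T(W, A) = 35 - 5*A
L = -10
R(g, d) = 31/10 (R(g, d) = 3 - 1/(-10) = 3 - 1*(-⅒) = 3 + ⅒ = 31/10)
n(z, I) = I + z
n(7, R(5, -3))*(T(-4, 2) - 20) = (31/10 + 7)*((35 - 5*2) - 20) = 101*((35 - 10) - 20)/10 = 101*(25 - 20)/10 = (101/10)*5 = 101/2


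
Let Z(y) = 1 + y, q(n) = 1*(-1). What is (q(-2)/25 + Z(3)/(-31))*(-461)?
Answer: 60391/775 ≈ 77.924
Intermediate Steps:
q(n) = -1
(q(-2)/25 + Z(3)/(-31))*(-461) = (-1/25 + (1 + 3)/(-31))*(-461) = (-1*1/25 + 4*(-1/31))*(-461) = (-1/25 - 4/31)*(-461) = -131/775*(-461) = 60391/775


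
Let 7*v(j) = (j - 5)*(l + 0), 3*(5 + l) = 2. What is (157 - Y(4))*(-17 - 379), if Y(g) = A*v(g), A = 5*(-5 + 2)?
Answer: -460944/7 ≈ -65849.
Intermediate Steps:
l = -13/3 (l = -5 + (⅓)*2 = -5 + ⅔ = -13/3 ≈ -4.3333)
A = -15 (A = 5*(-3) = -15)
v(j) = 65/21 - 13*j/21 (v(j) = ((j - 5)*(-13/3 + 0))/7 = ((-5 + j)*(-13/3))/7 = (65/3 - 13*j/3)/7 = 65/21 - 13*j/21)
Y(g) = -325/7 + 65*g/7 (Y(g) = -15*(65/21 - 13*g/21) = -325/7 + 65*g/7)
(157 - Y(4))*(-17 - 379) = (157 - (-325/7 + (65/7)*4))*(-17 - 379) = (157 - (-325/7 + 260/7))*(-396) = (157 - 1*(-65/7))*(-396) = (157 + 65/7)*(-396) = (1164/7)*(-396) = -460944/7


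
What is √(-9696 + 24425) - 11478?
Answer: -11478 + √14729 ≈ -11357.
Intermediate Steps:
√(-9696 + 24425) - 11478 = √14729 - 11478 = -11478 + √14729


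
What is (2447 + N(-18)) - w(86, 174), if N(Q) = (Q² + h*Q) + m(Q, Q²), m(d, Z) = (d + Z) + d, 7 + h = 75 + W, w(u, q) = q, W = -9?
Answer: 1823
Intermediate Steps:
h = 59 (h = -7 + (75 - 9) = -7 + 66 = 59)
m(d, Z) = Z + 2*d (m(d, Z) = (Z + d) + d = Z + 2*d)
N(Q) = 2*Q² + 61*Q (N(Q) = (Q² + 59*Q) + (Q² + 2*Q) = 2*Q² + 61*Q)
(2447 + N(-18)) - w(86, 174) = (2447 - 18*(61 + 2*(-18))) - 1*174 = (2447 - 18*(61 - 36)) - 174 = (2447 - 18*25) - 174 = (2447 - 450) - 174 = 1997 - 174 = 1823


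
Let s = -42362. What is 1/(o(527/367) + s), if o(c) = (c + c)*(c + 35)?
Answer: -134689/5691601330 ≈ -2.3665e-5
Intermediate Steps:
o(c) = 2*c*(35 + c) (o(c) = (2*c)*(35 + c) = 2*c*(35 + c))
1/(o(527/367) + s) = 1/(2*(527/367)*(35 + 527/367) - 42362) = 1/(2*(527/367)*(13372/367) - 42362) = 1/(14094088/134689 - 42362) = 1/(-5691601330/134689) = -134689/5691601330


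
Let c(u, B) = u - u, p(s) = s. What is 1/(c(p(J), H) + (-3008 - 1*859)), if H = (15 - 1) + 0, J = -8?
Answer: -1/3867 ≈ -0.00025860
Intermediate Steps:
H = 14 (H = 14 + 0 = 14)
c(u, B) = 0
1/(c(p(J), H) + (-3008 - 1*859)) = 1/(0 + (-3008 - 1*859)) = 1/(0 + (-3008 - 859)) = 1/(0 - 3867) = 1/(-3867) = -1/3867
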